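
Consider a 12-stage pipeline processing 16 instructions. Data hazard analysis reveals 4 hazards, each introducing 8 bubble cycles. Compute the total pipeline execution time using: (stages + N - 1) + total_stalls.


Base cycles = 12 + 16 - 1 = 27
Total stalls = 4 * 8 = 32
Total = 27 + 32 = 59

59


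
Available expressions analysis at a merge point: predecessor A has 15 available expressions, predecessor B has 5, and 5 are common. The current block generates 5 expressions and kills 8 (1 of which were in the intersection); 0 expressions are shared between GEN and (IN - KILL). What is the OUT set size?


IN = intersection of predecessors = 5
IN - KILL = 5 - 1 = 4
|OUT| = |GEN| + |IN - KILL| - |GEN ∩ (IN - KILL)| = 5 + 4 - 0 = 9

9


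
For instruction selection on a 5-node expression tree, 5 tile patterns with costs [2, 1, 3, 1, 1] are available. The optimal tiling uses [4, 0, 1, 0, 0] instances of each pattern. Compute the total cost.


Total cost = sum(count_i * cost_i)
= 4*2 + 0*1 + 1*3 + 0*1 + 0*1
= 11

11


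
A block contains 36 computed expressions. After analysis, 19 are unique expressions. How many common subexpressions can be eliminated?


CSE count = total expressions - unique expressions
= 36 - 19 = 17

17


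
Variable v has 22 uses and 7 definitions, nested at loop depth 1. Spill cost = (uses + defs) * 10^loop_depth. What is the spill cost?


uses + defs = 22 + 7 = 29
10^1 = 10
Spill cost = 29 * 10 = 290

290


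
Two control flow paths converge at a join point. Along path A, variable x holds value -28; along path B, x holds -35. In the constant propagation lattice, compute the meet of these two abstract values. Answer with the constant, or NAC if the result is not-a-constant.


Meet operation: if both paths give the same constant, result is that constant; if they differ, result is NAC (not-a-constant).
Path A: -28, Path B: -35 -> differ
Result: not-a-constant -> NAC

NAC


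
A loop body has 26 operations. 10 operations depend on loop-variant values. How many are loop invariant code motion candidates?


Invariant candidates = total - loop-dependent
= 26 - 10 = 16

16


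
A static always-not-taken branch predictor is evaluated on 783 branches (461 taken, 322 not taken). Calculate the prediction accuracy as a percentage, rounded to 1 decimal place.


Predictor: always-not-taken
Correct predictions = 322
Accuracy = 322 / 783 * 100 = 41.1%

41.1


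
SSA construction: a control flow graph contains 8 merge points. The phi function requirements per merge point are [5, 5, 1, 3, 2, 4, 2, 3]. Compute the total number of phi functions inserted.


Total phi functions = sum of phi functions at each join node
= 5 + 5 + 1 + 3 + 2 + 4 + 2 + 3 = 25

25


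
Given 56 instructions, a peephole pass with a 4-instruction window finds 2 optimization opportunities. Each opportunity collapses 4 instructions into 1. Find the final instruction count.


Each match removes 3 instructions.
Total removed = 2 * 3 = 6
Remaining = 56 - 6 = 50

50


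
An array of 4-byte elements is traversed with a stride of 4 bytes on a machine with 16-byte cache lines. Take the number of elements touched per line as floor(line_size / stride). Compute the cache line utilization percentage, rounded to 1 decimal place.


Elements per cache line = floor(16 / 4) = 4
Bytes used = 4 * 4 = 16
Utilization = 16 / 16 * 100 = 100.0%

100.0


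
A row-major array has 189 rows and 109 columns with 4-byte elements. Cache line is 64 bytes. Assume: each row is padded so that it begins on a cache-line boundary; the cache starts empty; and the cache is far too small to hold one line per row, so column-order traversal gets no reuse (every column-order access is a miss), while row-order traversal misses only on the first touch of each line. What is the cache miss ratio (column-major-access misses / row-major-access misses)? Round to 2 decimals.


Each row occupies 109 * 4 = 436 bytes and starts on a line boundary, so it spans ceil(436 / 64) = 7 cache lines.
Row-major traversal misses (one per line touched): 189 * ceil(109 * 4 / 64) = 1323
Column-major traversal misses (no reuse, every access misses): 189 * 109 = 20601
Ratio = 20601 / 1323 = 15.57

15.57


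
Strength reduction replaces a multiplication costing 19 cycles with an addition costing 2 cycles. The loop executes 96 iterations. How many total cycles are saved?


Per-iteration saving = 19 - 2 = 17
Total saved = 96 * 17 = 1632

1632


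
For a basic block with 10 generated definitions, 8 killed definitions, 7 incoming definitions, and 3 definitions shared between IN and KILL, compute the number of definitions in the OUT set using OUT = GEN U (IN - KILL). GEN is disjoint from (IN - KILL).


IN - KILL: 7 - 3 = 4 surviving definitions
OUT = GEN + surviving = 10 + 4 = 14

14


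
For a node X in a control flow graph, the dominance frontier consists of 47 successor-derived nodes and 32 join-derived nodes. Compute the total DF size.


DF(X) = direct successor contributions + join point contributions
= 47 + 32 = 79

79


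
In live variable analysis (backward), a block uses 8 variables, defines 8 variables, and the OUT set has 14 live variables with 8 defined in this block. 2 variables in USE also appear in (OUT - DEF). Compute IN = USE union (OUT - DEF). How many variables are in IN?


OUT - DEF: 14 - 8 = 6
|IN| = |USE| + |OUT - DEF| - |USE ∩ (OUT - DEF)| = 8 + 6 - 2 = 12

12


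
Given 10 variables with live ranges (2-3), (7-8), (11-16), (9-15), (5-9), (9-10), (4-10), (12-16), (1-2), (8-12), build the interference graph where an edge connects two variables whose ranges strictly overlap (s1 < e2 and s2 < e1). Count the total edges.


Check all pairs for overlapping intervals.
Two intervals (s1,e1) and (s2,e2) overlap if s1 < e2 and s2 < e1.
v0 (2-3) vs v1..v9: overlaps none -> 0
v1 (7-8) vs v2..v9: overlaps v4, v6 -> 2
v2 (11-16) vs v3..v9: overlaps v3, v7, v9 -> 3
v3 (9-15) vs v4..v9: overlaps v5, v6, v7, v9 -> 4
v4 (5-9) vs v5..v9: overlaps v6, v9 -> 2
v5 (9-10) vs v6..v9: overlaps v6, v9 -> 2
v6 (4-10) vs v7..v9: overlaps v9 -> 1
v7 (12-16) vs v8..v9: overlaps none -> 0
v8 (1-2) vs v9: overlaps none -> 0
Total overlapping pairs = 0 + 2 + 3 + 4 + 2 + 2 + 1 + 0 + 0 = 14

14


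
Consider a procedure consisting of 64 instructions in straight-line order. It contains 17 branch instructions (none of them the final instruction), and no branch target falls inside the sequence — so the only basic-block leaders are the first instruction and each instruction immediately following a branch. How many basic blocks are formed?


With no in-sequence branch targets, the leaders are the first instruction plus the instruction after each branch.
Number of basic blocks = branches + 1
= 17 + 1 = 18

18


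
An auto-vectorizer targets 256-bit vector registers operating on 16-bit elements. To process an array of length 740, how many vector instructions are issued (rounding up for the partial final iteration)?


Width = 256 / 16 = 16 elements per vector op
Iterations = ceil(740 / 16) = 47

47


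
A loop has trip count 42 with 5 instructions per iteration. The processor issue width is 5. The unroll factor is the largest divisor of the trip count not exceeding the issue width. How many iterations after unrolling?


Largest divisor of 42 <= 5 is 3
New iterations = 42 / 3 = 14

14


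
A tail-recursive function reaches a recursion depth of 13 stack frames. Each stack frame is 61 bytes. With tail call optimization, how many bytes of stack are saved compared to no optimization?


Without TCO: 13 * 61 = 793 bytes
With TCO: reuse 1 frame = 61 bytes
Savings = 793 - 61 = 732

732


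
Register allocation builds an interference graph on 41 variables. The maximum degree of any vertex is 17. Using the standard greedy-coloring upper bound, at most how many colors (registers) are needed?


Greedy coloring never needs more than (max_degree + 1) colors: when coloring a vertex, at most max_degree neighbors are already colored.
Upper bound = 17 + 1 = 18

18


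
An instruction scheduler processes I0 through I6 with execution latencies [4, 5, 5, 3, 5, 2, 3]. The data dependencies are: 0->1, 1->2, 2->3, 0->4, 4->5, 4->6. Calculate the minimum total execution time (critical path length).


Compute longest path through dependency graph: dist(Ik) = max over predecessors of dist + latency(Ik).
dist(I0) = latency 4 = 4
dist(I1) = dist(I0) + 5 = 4 + 5 = 9
dist(I2) = dist(I1) + 5 = 9 + 5 = 14
dist(I3) = dist(I2) + 3 = 14 + 3 = 17
dist(I4) = dist(I0) + 5 = 4 + 5 = 9
dist(I5) = dist(I4) + 2 = 9 + 2 = 11
dist(I6) = dist(I4) + 3 = 9 + 3 = 12
Critical path = max dist = 17

17


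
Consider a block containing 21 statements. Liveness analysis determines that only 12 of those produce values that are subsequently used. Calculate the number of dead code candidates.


Dead code = total statements - live definitions
= 21 - 12 = 9

9


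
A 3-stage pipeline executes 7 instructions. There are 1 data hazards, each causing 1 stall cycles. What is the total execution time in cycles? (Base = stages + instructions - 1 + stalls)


Base cycles = 3 + 7 - 1 = 9
Total stalls = 1 * 1 = 1
Total = 9 + 1 = 10

10


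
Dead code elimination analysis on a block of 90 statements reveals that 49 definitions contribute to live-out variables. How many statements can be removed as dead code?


Dead code = total statements - live definitions
= 90 - 49 = 41

41


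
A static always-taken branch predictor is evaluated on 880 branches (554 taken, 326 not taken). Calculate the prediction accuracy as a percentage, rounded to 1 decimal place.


Predictor: always-taken
Correct predictions = 554
Accuracy = 554 / 880 * 100 = 63.0%

63.0


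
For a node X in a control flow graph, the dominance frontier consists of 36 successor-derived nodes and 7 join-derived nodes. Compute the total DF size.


DF(X) = direct successor contributions + join point contributions
= 36 + 7 = 43

43


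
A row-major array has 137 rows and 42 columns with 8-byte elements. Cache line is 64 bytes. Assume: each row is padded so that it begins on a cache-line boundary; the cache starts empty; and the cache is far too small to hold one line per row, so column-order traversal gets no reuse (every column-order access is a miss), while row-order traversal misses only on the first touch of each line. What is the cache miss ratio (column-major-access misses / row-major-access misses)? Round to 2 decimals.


Each row occupies 42 * 8 = 336 bytes and starts on a line boundary, so it spans ceil(336 / 64) = 6 cache lines.
Row-major traversal misses (one per line touched): 137 * ceil(42 * 8 / 64) = 822
Column-major traversal misses (no reuse, every access misses): 137 * 42 = 5754
Ratio = 5754 / 822 = 7.0

7.0


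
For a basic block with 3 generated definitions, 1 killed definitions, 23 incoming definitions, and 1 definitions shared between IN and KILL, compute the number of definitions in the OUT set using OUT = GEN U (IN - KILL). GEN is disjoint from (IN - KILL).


IN - KILL: 23 - 1 = 22 surviving definitions
OUT = GEN + surviving = 3 + 22 = 25

25


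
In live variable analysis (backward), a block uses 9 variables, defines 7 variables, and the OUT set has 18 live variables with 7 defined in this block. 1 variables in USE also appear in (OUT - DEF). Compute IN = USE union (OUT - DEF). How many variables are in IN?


OUT - DEF: 18 - 7 = 11
|IN| = |USE| + |OUT - DEF| - |USE ∩ (OUT - DEF)| = 9 + 11 - 1 = 19

19


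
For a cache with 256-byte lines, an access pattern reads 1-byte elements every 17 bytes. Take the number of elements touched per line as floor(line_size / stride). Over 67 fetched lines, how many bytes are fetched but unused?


Elements per line = floor(256 / 17) = 15
Bytes used per line = 15 * 1 = 15
Wasted per line = 256 - 15 = 241
Total wasted = 241 * 67 = 16147

16147


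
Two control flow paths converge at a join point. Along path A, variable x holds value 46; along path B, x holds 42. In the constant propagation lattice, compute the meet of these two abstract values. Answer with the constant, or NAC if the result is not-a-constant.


Meet operation: if both paths give the same constant, result is that constant; if they differ, result is NAC (not-a-constant).
Path A: 46, Path B: 42 -> differ
Result: not-a-constant -> NAC

NAC


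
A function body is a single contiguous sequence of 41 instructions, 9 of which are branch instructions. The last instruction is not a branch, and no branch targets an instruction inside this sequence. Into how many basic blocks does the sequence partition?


With no in-sequence branch targets, the leaders are the first instruction plus the instruction after each branch.
Number of basic blocks = branches + 1
= 9 + 1 = 10

10


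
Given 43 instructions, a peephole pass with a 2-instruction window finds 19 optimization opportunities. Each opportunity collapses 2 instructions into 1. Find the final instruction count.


Each match removes 1 instructions.
Total removed = 19 * 1 = 19
Remaining = 43 - 19 = 24

24


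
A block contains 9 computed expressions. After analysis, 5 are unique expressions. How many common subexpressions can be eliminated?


CSE count = total expressions - unique expressions
= 9 - 5 = 4

4


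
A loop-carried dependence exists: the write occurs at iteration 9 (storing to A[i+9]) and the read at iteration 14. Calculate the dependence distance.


Distance = read iteration - write iteration
= 14 - 9 = 5

5


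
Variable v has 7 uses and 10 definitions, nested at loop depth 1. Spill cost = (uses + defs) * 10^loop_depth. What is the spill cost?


uses + defs = 7 + 10 = 17
10^1 = 10
Spill cost = 17 * 10 = 170

170


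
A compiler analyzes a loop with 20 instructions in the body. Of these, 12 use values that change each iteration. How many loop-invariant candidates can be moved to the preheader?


Invariant candidates = total - loop-dependent
= 20 - 12 = 8

8


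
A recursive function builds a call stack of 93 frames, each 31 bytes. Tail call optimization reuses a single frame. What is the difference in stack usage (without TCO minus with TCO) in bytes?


Without TCO: 93 * 31 = 2883 bytes
With TCO: reuse 1 frame = 31 bytes
Savings = 2883 - 31 = 2852

2852


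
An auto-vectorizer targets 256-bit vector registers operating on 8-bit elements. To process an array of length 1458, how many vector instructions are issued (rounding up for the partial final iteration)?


Width = 256 / 8 = 32 elements per vector op
Iterations = ceil(1458 / 32) = 46

46


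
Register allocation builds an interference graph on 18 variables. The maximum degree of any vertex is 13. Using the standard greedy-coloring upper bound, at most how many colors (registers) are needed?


Greedy coloring never needs more than (max_degree + 1) colors: when coloring a vertex, at most max_degree neighbors are already colored.
Upper bound = 13 + 1 = 14

14


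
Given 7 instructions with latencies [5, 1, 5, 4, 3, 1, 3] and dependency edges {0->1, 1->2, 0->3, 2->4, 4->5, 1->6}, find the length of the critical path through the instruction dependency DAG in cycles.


Compute longest path through dependency graph: dist(Ik) = max over predecessors of dist + latency(Ik).
dist(I0) = latency 5 = 5
dist(I1) = dist(I0) + 1 = 5 + 1 = 6
dist(I2) = dist(I1) + 5 = 6 + 5 = 11
dist(I3) = dist(I0) + 4 = 5 + 4 = 9
dist(I4) = dist(I2) + 3 = 11 + 3 = 14
dist(I5) = dist(I4) + 1 = 14 + 1 = 15
dist(I6) = dist(I1) + 3 = 6 + 3 = 9
Critical path = max dist = 15

15


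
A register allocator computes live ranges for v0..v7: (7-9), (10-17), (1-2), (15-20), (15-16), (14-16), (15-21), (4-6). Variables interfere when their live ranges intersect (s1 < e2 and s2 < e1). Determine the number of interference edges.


Check all pairs for overlapping intervals.
Two intervals (s1,e1) and (s2,e2) overlap if s1 < e2 and s2 < e1.
v0 (7-9) vs v1..v7: overlaps none -> 0
v1 (10-17) vs v2..v7: overlaps v3, v4, v5, v6 -> 4
v2 (1-2) vs v3..v7: overlaps none -> 0
v3 (15-20) vs v4..v7: overlaps v4, v5, v6 -> 3
v4 (15-16) vs v5..v7: overlaps v5, v6 -> 2
v5 (14-16) vs v6..v7: overlaps v6 -> 1
v6 (15-21) vs v7: overlaps none -> 0
Total overlapping pairs = 0 + 4 + 0 + 3 + 2 + 1 + 0 = 10

10


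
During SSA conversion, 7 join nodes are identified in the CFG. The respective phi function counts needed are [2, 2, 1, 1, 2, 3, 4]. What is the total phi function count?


Total phi functions = sum of phi functions at each join node
= 2 + 2 + 1 + 1 + 2 + 3 + 4 = 15

15


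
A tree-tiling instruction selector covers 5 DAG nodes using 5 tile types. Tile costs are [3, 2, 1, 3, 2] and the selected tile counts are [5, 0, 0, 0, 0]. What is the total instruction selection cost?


Total cost = sum(count_i * cost_i)
= 5*3 + 0*2 + 0*1 + 0*3 + 0*2
= 15

15


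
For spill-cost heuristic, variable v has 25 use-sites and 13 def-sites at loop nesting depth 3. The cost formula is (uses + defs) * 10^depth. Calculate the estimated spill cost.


uses + defs = 25 + 13 = 38
10^3 = 1000
Spill cost = 38 * 1000 = 38000

38000


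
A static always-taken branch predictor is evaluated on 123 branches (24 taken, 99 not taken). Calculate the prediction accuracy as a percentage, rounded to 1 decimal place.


Predictor: always-taken
Correct predictions = 24
Accuracy = 24 / 123 * 100 = 19.5%

19.5


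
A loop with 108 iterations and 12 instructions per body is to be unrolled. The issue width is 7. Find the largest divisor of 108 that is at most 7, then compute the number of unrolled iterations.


Largest divisor of 108 <= 7 is 6
New iterations = 108 / 6 = 18

18


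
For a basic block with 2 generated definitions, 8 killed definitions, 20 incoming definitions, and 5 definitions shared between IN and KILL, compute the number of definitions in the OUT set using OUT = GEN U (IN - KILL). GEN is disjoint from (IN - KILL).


IN - KILL: 20 - 5 = 15 surviving definitions
OUT = GEN + surviving = 2 + 15 = 17

17


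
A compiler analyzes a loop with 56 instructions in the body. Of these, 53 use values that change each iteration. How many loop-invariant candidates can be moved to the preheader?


Invariant candidates = total - loop-dependent
= 56 - 53 = 3

3


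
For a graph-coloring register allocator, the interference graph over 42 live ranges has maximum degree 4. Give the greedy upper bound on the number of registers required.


Greedy coloring never needs more than (max_degree + 1) colors: when coloring a vertex, at most max_degree neighbors are already colored.
Upper bound = 4 + 1 = 5

5


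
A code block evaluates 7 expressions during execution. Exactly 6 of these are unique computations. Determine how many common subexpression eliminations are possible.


CSE count = total expressions - unique expressions
= 7 - 6 = 1

1


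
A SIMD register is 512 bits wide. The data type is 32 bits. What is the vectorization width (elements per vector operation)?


Width = SIMD bits / data type bits
= 512 / 32 = 16

16


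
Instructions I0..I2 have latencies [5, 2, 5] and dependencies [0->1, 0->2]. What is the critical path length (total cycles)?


Compute longest path through dependency graph: dist(Ik) = max over predecessors of dist + latency(Ik).
dist(I0) = latency 5 = 5
dist(I1) = dist(I0) + 2 = 5 + 2 = 7
dist(I2) = dist(I0) + 5 = 5 + 5 = 10
Critical path = max dist = 10

10


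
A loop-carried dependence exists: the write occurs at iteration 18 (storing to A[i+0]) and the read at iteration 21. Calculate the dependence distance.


Distance = read iteration - write iteration
= 21 - 18 = 3

3


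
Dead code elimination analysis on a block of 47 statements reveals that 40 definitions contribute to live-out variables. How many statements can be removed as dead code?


Dead code = total statements - live definitions
= 47 - 40 = 7

7


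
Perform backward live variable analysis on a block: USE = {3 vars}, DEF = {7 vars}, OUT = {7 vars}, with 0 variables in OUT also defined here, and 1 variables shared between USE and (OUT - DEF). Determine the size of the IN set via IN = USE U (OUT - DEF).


OUT - DEF: 7 - 0 = 7
|IN| = |USE| + |OUT - DEF| - |USE ∩ (OUT - DEF)| = 3 + 7 - 1 = 9

9


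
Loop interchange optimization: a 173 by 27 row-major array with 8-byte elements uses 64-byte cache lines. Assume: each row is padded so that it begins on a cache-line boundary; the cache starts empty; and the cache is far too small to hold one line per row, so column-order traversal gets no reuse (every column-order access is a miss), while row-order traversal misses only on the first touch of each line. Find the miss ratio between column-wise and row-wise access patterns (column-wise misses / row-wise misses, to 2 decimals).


Each row occupies 27 * 8 = 216 bytes and starts on a line boundary, so it spans ceil(216 / 64) = 4 cache lines.
Row-major traversal misses (one per line touched): 173 * ceil(27 * 8 / 64) = 692
Column-major traversal misses (no reuse, every access misses): 173 * 27 = 4671
Ratio = 4671 / 692 = 6.75

6.75


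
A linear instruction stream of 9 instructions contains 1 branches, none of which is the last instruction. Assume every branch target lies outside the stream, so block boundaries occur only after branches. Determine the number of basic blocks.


With no in-sequence branch targets, the leaders are the first instruction plus the instruction after each branch.
Number of basic blocks = branches + 1
= 1 + 1 = 2

2


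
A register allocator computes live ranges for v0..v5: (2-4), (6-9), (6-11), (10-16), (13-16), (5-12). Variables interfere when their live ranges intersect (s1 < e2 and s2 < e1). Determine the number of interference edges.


Check all pairs for overlapping intervals.
Two intervals (s1,e1) and (s2,e2) overlap if s1 < e2 and s2 < e1.
v0 (2-4) vs v1..v5: overlaps none -> 0
v1 (6-9) vs v2..v5: overlaps v2, v5 -> 2
v2 (6-11) vs v3..v5: overlaps v3, v5 -> 2
v3 (10-16) vs v4..v5: overlaps v4, v5 -> 2
v4 (13-16) vs v5: overlaps none -> 0
Total overlapping pairs = 0 + 2 + 2 + 2 + 0 = 6

6


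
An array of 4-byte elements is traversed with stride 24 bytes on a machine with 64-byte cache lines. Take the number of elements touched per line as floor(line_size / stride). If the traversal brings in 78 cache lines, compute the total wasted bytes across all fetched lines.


Elements per line = floor(64 / 24) = 2
Bytes used per line = 2 * 4 = 8
Wasted per line = 64 - 8 = 56
Total wasted = 56 * 78 = 4368

4368


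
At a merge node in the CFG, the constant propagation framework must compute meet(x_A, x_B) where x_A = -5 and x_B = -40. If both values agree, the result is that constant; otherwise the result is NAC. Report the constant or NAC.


Meet operation: if both paths give the same constant, result is that constant; if they differ, result is NAC (not-a-constant).
Path A: -5, Path B: -40 -> differ
Result: not-a-constant -> NAC

NAC


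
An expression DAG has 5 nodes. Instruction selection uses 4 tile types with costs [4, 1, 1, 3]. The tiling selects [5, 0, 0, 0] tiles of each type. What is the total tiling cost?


Total cost = sum(count_i * cost_i)
= 5*4 + 0*1 + 0*1 + 0*3
= 20

20


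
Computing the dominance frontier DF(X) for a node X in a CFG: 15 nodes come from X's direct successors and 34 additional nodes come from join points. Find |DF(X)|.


DF(X) = direct successor contributions + join point contributions
= 15 + 34 = 49

49


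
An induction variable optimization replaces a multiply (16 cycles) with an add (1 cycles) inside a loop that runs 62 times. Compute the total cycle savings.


Per-iteration saving = 16 - 1 = 15
Total saved = 62 * 15 = 930

930


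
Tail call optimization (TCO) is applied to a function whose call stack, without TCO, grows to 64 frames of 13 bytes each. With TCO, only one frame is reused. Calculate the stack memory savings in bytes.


Without TCO: 64 * 13 = 832 bytes
With TCO: reuse 1 frame = 13 bytes
Savings = 832 - 13 = 819

819


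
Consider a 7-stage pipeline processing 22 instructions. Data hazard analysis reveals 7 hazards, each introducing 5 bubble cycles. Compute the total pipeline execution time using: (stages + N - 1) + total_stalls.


Base cycles = 7 + 22 - 1 = 28
Total stalls = 7 * 5 = 35
Total = 28 + 35 = 63

63


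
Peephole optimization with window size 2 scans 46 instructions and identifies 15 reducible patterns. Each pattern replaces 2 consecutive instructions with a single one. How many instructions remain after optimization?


Each match removes 1 instructions.
Total removed = 15 * 1 = 15
Remaining = 46 - 15 = 31

31


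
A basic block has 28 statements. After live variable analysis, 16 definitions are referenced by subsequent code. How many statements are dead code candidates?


Dead code = total statements - live definitions
= 28 - 16 = 12

12


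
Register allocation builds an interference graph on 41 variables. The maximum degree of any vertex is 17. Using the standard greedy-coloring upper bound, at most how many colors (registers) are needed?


Greedy coloring never needs more than (max_degree + 1) colors: when coloring a vertex, at most max_degree neighbors are already colored.
Upper bound = 17 + 1 = 18

18


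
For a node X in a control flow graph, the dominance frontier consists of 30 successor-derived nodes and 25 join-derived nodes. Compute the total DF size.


DF(X) = direct successor contributions + join point contributions
= 30 + 25 = 55

55


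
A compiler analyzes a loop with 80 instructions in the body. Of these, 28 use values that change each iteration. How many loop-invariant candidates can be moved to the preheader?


Invariant candidates = total - loop-dependent
= 80 - 28 = 52

52


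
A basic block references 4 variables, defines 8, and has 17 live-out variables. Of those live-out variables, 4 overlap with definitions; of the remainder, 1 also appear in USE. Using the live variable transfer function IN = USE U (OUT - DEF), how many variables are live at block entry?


OUT - DEF: 17 - 4 = 13
|IN| = |USE| + |OUT - DEF| - |USE ∩ (OUT - DEF)| = 4 + 13 - 1 = 16

16


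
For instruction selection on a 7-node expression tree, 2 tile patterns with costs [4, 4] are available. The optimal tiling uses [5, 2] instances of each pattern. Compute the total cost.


Total cost = sum(count_i * cost_i)
= 5*4 + 2*4
= 28

28


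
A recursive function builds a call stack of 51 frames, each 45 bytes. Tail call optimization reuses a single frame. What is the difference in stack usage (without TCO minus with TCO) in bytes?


Without TCO: 51 * 45 = 2295 bytes
With TCO: reuse 1 frame = 45 bytes
Savings = 2295 - 45 = 2250

2250


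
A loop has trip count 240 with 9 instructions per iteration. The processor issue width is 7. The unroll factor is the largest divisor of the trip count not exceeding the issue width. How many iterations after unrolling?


Largest divisor of 240 <= 7 is 6
New iterations = 240 / 6 = 40

40


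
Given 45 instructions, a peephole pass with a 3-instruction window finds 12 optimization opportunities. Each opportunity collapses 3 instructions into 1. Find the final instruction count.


Each match removes 2 instructions.
Total removed = 12 * 2 = 24
Remaining = 45 - 24 = 21

21


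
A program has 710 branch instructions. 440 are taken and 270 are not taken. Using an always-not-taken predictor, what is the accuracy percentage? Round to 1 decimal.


Predictor: always-not-taken
Correct predictions = 270
Accuracy = 270 / 710 * 100 = 38.0%

38.0


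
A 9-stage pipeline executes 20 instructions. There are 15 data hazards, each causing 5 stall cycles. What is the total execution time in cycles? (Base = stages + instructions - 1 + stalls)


Base cycles = 9 + 20 - 1 = 28
Total stalls = 15 * 5 = 75
Total = 28 + 75 = 103

103


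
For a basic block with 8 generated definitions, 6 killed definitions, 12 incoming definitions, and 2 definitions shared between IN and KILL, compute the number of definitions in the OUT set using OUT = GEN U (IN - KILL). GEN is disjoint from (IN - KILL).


IN - KILL: 12 - 2 = 10 surviving definitions
OUT = GEN + surviving = 8 + 10 = 18

18


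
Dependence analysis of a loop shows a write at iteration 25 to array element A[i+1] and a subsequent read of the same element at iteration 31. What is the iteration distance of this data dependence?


Distance = read iteration - write iteration
= 31 - 25 = 6

6


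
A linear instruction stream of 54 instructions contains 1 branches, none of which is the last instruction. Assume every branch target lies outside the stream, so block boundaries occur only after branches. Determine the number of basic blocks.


With no in-sequence branch targets, the leaders are the first instruction plus the instruction after each branch.
Number of basic blocks = branches + 1
= 1 + 1 = 2

2


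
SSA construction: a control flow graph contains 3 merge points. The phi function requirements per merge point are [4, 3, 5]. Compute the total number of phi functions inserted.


Total phi functions = sum of phi functions at each join node
= 4 + 3 + 5 = 12

12


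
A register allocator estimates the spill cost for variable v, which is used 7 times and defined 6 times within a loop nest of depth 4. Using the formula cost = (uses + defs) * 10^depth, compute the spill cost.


uses + defs = 7 + 6 = 13
10^4 = 10000
Spill cost = 13 * 10000 = 130000

130000


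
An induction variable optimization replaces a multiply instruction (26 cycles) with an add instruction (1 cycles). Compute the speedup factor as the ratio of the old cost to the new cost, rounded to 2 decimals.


Ratio = mult_cost / add_cost = 26 / 1 = 26.0

26.0


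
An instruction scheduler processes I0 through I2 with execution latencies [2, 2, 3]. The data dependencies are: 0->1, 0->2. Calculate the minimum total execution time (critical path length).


Compute longest path through dependency graph: dist(Ik) = max over predecessors of dist + latency(Ik).
dist(I0) = latency 2 = 2
dist(I1) = dist(I0) + 2 = 2 + 2 = 4
dist(I2) = dist(I0) + 3 = 2 + 3 = 5
Critical path = max dist = 5

5


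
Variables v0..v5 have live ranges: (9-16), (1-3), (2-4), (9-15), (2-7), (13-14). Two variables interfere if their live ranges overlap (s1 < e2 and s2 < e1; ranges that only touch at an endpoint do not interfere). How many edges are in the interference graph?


Check all pairs for overlapping intervals.
Two intervals (s1,e1) and (s2,e2) overlap if s1 < e2 and s2 < e1.
v0 (9-16) vs v1..v5: overlaps v3, v5 -> 2
v1 (1-3) vs v2..v5: overlaps v2, v4 -> 2
v2 (2-4) vs v3..v5: overlaps v4 -> 1
v3 (9-15) vs v4..v5: overlaps v5 -> 1
v4 (2-7) vs v5: overlaps none -> 0
Total overlapping pairs = 2 + 2 + 1 + 1 + 0 = 6

6


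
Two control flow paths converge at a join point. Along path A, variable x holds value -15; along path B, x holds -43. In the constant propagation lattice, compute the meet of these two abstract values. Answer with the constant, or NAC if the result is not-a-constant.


Meet operation: if both paths give the same constant, result is that constant; if they differ, result is NAC (not-a-constant).
Path A: -15, Path B: -43 -> differ
Result: not-a-constant -> NAC

NAC


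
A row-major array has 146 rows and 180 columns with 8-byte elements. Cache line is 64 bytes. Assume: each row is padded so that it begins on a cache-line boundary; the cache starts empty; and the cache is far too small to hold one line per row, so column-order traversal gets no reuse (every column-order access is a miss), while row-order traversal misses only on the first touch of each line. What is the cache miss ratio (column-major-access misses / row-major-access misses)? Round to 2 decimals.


Each row occupies 180 * 8 = 1440 bytes and starts on a line boundary, so it spans ceil(1440 / 64) = 23 cache lines.
Row-major traversal misses (one per line touched): 146 * ceil(180 * 8 / 64) = 3358
Column-major traversal misses (no reuse, every access misses): 146 * 180 = 26280
Ratio = 26280 / 3358 = 7.83

7.83


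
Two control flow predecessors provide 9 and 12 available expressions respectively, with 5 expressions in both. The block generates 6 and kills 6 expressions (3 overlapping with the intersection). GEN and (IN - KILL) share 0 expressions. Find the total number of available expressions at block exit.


IN = intersection of predecessors = 5
IN - KILL = 5 - 3 = 2
|OUT| = |GEN| + |IN - KILL| - |GEN ∩ (IN - KILL)| = 6 + 2 - 0 = 8

8


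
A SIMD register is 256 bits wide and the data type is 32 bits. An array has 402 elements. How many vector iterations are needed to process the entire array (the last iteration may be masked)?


Width = 256 / 32 = 8 elements per vector op
Iterations = ceil(402 / 8) = 51

51


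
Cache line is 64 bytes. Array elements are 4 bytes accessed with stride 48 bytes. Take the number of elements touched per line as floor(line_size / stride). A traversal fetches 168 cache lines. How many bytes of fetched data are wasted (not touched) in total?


Elements per line = floor(64 / 48) = 1
Bytes used per line = 1 * 4 = 4
Wasted per line = 64 - 4 = 60
Total wasted = 60 * 168 = 10080

10080


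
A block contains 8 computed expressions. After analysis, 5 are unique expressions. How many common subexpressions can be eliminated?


CSE count = total expressions - unique expressions
= 8 - 5 = 3

3


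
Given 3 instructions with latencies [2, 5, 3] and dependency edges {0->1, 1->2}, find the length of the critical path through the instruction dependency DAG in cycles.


Compute longest path through dependency graph: dist(Ik) = max over predecessors of dist + latency(Ik).
dist(I0) = latency 2 = 2
dist(I1) = dist(I0) + 5 = 2 + 5 = 7
dist(I2) = dist(I1) + 3 = 7 + 3 = 10
Critical path = max dist = 10

10


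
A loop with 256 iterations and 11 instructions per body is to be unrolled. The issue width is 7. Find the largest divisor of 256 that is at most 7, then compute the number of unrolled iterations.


Largest divisor of 256 <= 7 is 4
New iterations = 256 / 4 = 64

64


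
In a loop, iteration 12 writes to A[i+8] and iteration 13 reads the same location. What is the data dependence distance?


Distance = read iteration - write iteration
= 13 - 12 = 1

1


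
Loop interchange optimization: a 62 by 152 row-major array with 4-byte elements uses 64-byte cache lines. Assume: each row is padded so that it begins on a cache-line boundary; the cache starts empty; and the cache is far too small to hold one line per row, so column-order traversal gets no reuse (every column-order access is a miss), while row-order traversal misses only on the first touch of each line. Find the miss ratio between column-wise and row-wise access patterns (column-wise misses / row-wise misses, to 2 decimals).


Each row occupies 152 * 4 = 608 bytes and starts on a line boundary, so it spans ceil(608 / 64) = 10 cache lines.
Row-major traversal misses (one per line touched): 62 * ceil(152 * 4 / 64) = 620
Column-major traversal misses (no reuse, every access misses): 62 * 152 = 9424
Ratio = 9424 / 620 = 15.2

15.2


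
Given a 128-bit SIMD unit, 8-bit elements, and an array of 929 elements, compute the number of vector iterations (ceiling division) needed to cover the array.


Width = 128 / 8 = 16 elements per vector op
Iterations = ceil(929 / 16) = 59

59


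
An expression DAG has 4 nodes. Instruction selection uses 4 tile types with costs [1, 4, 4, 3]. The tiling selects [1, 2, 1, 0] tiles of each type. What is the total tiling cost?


Total cost = sum(count_i * cost_i)
= 1*1 + 2*4 + 1*4 + 0*3
= 13

13


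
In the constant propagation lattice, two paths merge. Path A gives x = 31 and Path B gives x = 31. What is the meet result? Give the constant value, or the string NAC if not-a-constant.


Meet operation: if both paths give the same constant, result is that constant; if they differ, result is NAC (not-a-constant).
Path A: 31, Path B: 31 -> equal
Result: constant -> 31

31


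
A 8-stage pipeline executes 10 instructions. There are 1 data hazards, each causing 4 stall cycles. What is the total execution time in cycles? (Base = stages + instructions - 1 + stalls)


Base cycles = 8 + 10 - 1 = 17
Total stalls = 1 * 4 = 4
Total = 17 + 4 = 21

21


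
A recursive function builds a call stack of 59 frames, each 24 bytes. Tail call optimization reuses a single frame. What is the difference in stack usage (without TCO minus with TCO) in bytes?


Without TCO: 59 * 24 = 1416 bytes
With TCO: reuse 1 frame = 24 bytes
Savings = 1416 - 24 = 1392

1392


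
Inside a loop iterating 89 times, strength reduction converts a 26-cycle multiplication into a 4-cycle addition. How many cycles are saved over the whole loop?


Per-iteration saving = 26 - 4 = 22
Total saved = 89 * 22 = 1958

1958


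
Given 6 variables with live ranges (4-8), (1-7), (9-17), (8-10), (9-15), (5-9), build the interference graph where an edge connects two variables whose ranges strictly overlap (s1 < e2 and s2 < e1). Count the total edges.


Check all pairs for overlapping intervals.
Two intervals (s1,e1) and (s2,e2) overlap if s1 < e2 and s2 < e1.
v0 (4-8) vs v1..v5: overlaps v1, v5 -> 2
v1 (1-7) vs v2..v5: overlaps v5 -> 1
v2 (9-17) vs v3..v5: overlaps v3, v4 -> 2
v3 (8-10) vs v4..v5: overlaps v4, v5 -> 2
v4 (9-15) vs v5: overlaps none -> 0
Total overlapping pairs = 2 + 1 + 2 + 2 + 0 = 7

7


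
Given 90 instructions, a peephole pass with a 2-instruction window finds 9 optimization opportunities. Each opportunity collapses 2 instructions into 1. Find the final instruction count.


Each match removes 1 instructions.
Total removed = 9 * 1 = 9
Remaining = 90 - 9 = 81

81


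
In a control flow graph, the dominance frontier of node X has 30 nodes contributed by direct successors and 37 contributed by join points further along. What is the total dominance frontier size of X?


DF(X) = direct successor contributions + join point contributions
= 30 + 37 = 67

67


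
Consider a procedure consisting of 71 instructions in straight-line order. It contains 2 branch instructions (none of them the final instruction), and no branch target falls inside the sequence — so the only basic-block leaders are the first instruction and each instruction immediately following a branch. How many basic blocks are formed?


With no in-sequence branch targets, the leaders are the first instruction plus the instruction after each branch.
Number of basic blocks = branches + 1
= 2 + 1 = 3

3


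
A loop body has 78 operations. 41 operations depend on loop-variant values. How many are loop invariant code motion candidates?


Invariant candidates = total - loop-dependent
= 78 - 41 = 37

37


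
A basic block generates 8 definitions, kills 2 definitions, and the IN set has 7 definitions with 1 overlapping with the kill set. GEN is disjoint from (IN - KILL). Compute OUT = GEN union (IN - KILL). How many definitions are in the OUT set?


IN - KILL: 7 - 1 = 6 surviving definitions
OUT = GEN + surviving = 8 + 6 = 14

14


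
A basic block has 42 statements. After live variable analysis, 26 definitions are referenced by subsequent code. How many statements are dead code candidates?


Dead code = total statements - live definitions
= 42 - 26 = 16

16


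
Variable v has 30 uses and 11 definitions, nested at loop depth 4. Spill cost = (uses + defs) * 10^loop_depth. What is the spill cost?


uses + defs = 30 + 11 = 41
10^4 = 10000
Spill cost = 41 * 10000 = 410000

410000


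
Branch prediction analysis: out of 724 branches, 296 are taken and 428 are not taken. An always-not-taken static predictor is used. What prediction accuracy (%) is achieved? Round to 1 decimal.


Predictor: always-not-taken
Correct predictions = 428
Accuracy = 428 / 724 * 100 = 59.1%

59.1


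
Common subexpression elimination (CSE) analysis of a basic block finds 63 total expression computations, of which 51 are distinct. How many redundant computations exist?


CSE count = total expressions - unique expressions
= 63 - 51 = 12

12
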